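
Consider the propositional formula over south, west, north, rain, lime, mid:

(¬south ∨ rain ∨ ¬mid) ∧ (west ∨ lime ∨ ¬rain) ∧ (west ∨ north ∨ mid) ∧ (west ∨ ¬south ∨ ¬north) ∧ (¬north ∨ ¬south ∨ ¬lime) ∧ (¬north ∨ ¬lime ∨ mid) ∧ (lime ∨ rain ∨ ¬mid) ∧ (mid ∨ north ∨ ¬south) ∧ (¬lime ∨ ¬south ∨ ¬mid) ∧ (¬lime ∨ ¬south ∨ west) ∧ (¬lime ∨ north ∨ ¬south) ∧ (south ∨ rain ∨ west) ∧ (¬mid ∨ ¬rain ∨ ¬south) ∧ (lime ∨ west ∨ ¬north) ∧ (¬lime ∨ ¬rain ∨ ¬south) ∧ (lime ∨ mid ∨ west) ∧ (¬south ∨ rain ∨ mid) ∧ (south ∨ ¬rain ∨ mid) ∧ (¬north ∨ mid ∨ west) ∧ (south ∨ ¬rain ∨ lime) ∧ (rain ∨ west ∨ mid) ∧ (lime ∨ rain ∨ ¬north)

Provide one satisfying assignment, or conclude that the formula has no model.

south=False, west=False, north=False, rain=True, lime=True, mid=True

Suppose south = False.
Suppose rain = True.
(mid) alone gives mid = True.
(lime) alone gives lime = True.
Every clause is now satisfied; west, north are unconstrained.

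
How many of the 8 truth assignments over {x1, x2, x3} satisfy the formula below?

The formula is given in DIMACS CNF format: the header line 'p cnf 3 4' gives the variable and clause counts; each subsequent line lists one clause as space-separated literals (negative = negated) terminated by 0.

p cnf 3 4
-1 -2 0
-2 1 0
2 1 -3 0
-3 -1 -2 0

There are 2^3 = 8 truth assignments over (x1, x2, x3).
Check each against the 4 clauses (columns in the order x1, x2, x3):
  F F F  ✓ satisfies all
  F F T  ✗ fails (x2 ∨ x1 ∨ ¬x3)
  F T F  ✗ fails (¬x2 ∨ x1)
  F T T  ✗ fails (¬x2 ∨ x1)
  T F F  ✓ satisfies all
  T F T  ✓ satisfies all
  T T F  ✗ fails (¬x1 ∨ ¬x2)
  T T T  ✗ fails (¬x1 ∨ ¬x2)
3 of the 8 rows are models.

3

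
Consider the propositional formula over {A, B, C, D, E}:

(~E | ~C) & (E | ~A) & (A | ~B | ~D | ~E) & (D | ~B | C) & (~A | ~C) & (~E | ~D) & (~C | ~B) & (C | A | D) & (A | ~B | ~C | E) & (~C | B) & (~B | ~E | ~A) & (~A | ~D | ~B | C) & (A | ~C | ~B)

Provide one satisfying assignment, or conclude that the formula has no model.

Case E = 1:
From the singleton clause (~C), C = 0.
From the singleton clause (~D), D = 0.
From the singleton clause (~B), B = 0.
From the singleton clause (A), A = 1.
All clauses are satisfied.

A: 1; B: 0; C: 0; D: 0; E: 1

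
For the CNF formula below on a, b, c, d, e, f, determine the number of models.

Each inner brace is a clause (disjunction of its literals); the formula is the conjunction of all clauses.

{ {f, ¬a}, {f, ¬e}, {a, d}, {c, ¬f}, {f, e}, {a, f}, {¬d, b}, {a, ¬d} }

6

There are 2^6 = 64 truth assignments over (a, b, c, d, e, f).
Split on d. With d = True, the clauses containing d are satisfied and ¬d drops from the rest; 2 of the 2^5 = 32 assignments to the other variables satisfy what remains.
With d = False, by the same count on the reduced clause set, 4 assignments work.
Total: 2 + 4 = 6.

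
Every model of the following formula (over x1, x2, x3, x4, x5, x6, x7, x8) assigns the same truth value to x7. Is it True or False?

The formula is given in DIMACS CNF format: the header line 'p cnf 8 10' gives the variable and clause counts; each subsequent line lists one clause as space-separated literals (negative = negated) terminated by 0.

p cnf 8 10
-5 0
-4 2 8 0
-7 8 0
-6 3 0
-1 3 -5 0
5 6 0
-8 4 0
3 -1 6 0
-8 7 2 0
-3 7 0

Suppose x7 = False.
The clause (¬x5) is unit, so x5 = False.
The clause (x6) is unit, so x6 = True.
The clause (x3) is unit, so x3 = True.
But (¬x3) is also a unit clause — contradiction.
So every satisfying assignment has x7 = True.

True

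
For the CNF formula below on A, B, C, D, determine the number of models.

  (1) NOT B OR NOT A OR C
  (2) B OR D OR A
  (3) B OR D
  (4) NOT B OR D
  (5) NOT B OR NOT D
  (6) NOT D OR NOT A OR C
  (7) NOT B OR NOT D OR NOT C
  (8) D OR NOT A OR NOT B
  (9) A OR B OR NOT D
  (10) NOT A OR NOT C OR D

There are 2^4 = 16 truth assignments over (A, B, C, D).
Check each against the 10 clauses (columns in the order A, B, C, D):
  F F F F  ✗ fails (B OR D OR A)
  F F F T  ✗ fails (A OR B OR NOT D)
  F F T F  ✗ fails (B OR D OR A)
  F F T T  ✗ fails (A OR B OR NOT D)
  F T F F  ✗ fails (NOT B OR D)
  F T F T  ✗ fails (NOT B OR NOT D)
  F T T F  ✗ fails (NOT B OR D)
  F T T T  ✗ fails (NOT B OR NOT D)
  T F F F  ✗ fails (B OR D)
  T F F T  ✗ fails (NOT D OR NOT A OR C)
  T F T F  ✗ fails (B OR D)
  T F T T  ✓ satisfies all
  T T F F  ✗ fails (NOT B OR NOT A OR C)
  T T F T  ✗ fails (NOT B OR NOT A OR C)
  T T T F  ✗ fails (NOT B OR D)
  T T T T  ✗ fails (NOT B OR NOT D)
1 of the 16 rows is a model.

1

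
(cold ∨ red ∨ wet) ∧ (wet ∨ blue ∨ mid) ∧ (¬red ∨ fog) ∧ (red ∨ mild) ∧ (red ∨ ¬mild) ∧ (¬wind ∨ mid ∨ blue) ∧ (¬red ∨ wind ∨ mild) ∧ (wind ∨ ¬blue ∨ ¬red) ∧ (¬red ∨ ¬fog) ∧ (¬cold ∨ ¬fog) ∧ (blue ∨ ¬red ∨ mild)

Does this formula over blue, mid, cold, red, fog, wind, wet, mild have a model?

Unsatisfiable

Case red = False:
(mild) alone gives mild = True.
Now (¬mild) is unsatisfied and unit — conflict.
Backtrack on red: now try red = True.
(fog) alone gives fog = True.
Now (¬fog) is unsatisfied and unit — conflict.
Either choice for red ends in contradiction.
No assignment satisfies every clause.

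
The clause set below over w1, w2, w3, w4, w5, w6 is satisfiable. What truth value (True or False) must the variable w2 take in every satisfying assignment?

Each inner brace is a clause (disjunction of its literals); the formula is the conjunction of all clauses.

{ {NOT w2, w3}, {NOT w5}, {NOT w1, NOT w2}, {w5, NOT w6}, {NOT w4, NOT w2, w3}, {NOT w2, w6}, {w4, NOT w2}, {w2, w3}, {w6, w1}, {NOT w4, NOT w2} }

False

Suppose w2 = true.
The clause (w3) is unit, so w3 = true.
The clause (NOT w5) is unit, so w5 = false.
The clause (NOT w1) is unit, so w1 = false.
The clause (NOT w6) is unit, so w6 = false.
Now (w6) is unsatisfied and unit — conflict.
So every satisfying assignment has w2 = False.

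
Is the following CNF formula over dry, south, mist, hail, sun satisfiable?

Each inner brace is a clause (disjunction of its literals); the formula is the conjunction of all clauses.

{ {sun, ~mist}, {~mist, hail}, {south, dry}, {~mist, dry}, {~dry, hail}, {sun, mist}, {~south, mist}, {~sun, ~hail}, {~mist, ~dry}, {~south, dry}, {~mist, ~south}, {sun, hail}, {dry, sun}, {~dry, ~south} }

Try sun = 1.
Unit clause (~hail) forces hail = 0.
Unit clause (~mist) forces mist = 0.
Unit clause (~dry) forces dry = 0.
Unit clause (south) forces south = 1.
Now (~south) is unsatisfied and unit — conflict.
That branch fails; take sun = 0 instead.
Unit clause (~mist) forces mist = 0.
Now (mist) is unsatisfied and unit — conflict.
Either choice for sun ends in contradiction.
No assignment satisfies every clause.

Unsatisfiable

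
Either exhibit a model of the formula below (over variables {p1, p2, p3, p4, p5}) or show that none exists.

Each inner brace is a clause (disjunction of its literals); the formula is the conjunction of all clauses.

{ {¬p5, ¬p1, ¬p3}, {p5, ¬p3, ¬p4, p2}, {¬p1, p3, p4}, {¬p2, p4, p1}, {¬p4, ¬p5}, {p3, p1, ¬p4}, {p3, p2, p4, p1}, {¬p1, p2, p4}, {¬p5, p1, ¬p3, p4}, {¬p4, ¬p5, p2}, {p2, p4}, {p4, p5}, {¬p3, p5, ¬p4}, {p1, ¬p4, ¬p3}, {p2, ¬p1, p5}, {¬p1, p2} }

p1 ↦ True; p2 ↦ True; p3 ↦ False; p4 ↦ True; p5 ↦ False

Suppose p4 = True.
From the singleton clause (¬p5), p5 = False.
From the singleton clause (¬p3), p3 = False.
From the singleton clause (p1), p1 = True.
From the singleton clause (p2), p2 = True.
This assignment satisfies each clause.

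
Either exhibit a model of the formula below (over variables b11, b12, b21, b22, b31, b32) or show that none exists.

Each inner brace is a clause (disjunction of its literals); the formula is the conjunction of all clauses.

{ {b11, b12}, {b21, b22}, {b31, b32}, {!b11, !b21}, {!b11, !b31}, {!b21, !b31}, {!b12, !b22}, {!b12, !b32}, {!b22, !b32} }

Case b11 = true:
Unit clause (!b21) forces b21 = false.
Unit clause (b22) forces b22 = true.
Unit clause (!b31) forces b31 = false.
Unit clause (b32) forces b32 = true.
That conflicts with the unit clause (!b32).
Backtrack on b11: now try b11 = false.
Unit clause (b12) forces b12 = true.
Unit clause (!b22) forces b22 = false.
Unit clause (b21) forces b21 = true.
Unit clause (!b31) forces b31 = false.
Unit clause (b32) forces b32 = true.
That conflicts with the unit clause (!b32).
Neither b11 = true nor b11 = false works.

UNSATISFIABLE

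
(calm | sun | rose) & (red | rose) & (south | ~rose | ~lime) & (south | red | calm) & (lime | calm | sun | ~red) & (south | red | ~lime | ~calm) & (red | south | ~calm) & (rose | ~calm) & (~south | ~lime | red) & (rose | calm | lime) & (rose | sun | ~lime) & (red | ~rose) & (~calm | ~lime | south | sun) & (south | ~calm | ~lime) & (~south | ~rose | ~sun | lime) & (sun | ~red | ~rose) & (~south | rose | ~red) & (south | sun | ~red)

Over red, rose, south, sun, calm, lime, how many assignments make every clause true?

5

There are 2^6 = 64 truth assignments over (red, rose, south, sun, calm, lime).
Split on south. With south = 1, the clauses containing south are satisfied and ~south drops from the rest; 2 of the 2^5 = 32 assignments to the other variables satisfy what remains.
With south = 0, by the same count on the reduced clause set, 3 assignments work.
Total: 2 + 3 = 5.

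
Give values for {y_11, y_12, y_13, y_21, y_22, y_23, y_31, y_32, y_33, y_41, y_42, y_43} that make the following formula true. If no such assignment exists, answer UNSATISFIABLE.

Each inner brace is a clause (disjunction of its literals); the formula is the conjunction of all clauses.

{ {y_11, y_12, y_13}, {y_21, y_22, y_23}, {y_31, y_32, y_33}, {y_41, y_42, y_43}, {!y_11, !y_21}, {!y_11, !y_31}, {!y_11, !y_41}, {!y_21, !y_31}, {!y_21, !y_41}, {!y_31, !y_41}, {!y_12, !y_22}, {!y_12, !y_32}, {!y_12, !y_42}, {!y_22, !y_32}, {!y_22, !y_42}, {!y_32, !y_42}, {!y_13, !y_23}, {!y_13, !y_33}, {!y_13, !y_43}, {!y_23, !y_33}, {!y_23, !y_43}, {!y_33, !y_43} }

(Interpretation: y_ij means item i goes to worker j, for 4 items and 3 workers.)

UNSATISFIABLE

Branch on y_11: set y_11 = false.
Branch on y_12: set y_12 = true.
Unit clause (!y_22) forces y_22 = false.
Unit clause (!y_32) forces y_32 = false.
Unit clause (!y_42) forces y_42 = false.
Branch on y_21: set y_21 = true.
Unit clause (!y_31) forces y_31 = false.
Unit clause (y_33) forces y_33 = true.
Unit clause (!y_41) forces y_41 = false.
Unit clause (y_43) forces y_43 = true.
Now (!y_43) is unsatisfied and unit — conflict.
Undo y_21 and try y_21 = false.
Unit clause (y_23) forces y_23 = true.
Unit clause (!y_13) forces y_13 = false.
Unit clause (!y_33) forces y_33 = false.
Unit clause (y_31) forces y_31 = true.
Unit clause (!y_41) forces y_41 = false.
Unit clause (y_43) forces y_43 = true.
Now (!y_43) is unsatisfied and unit — conflict.
Neither y_21 = true nor y_21 = false works.
Undo y_12 and try y_12 = false.
Unit clause (y_13) forces y_13 = true.
Unit clause (!y_23) forces y_23 = false.
Unit clause (!y_33) forces y_33 = false.
Unit clause (!y_43) forces y_43 = false.
Branch on y_21: set y_21 = true.
Unit clause (!y_31) forces y_31 = false.
Unit clause (y_32) forces y_32 = true.
Unit clause (!y_41) forces y_41 = false.
Unit clause (y_42) forces y_42 = true.
Now (!y_42) is unsatisfied and unit — conflict.
Undo y_21 and try y_21 = false.
Unit clause (y_22) forces y_22 = true.
Unit clause (!y_32) forces y_32 = false.
Unit clause (y_31) forces y_31 = true.
Unit clause (!y_41) forces y_41 = false.
Unit clause (y_42) forces y_42 = true.
Now (!y_42) is unsatisfied and unit — conflict.
Neither y_21 = true nor y_21 = false works.
Neither y_12 = true nor y_12 = false works.
Undo y_11 and try y_11 = true.
Unit clause (!y_21) forces y_21 = false.
Unit clause (!y_31) forces y_31 = false.
Unit clause (!y_41) forces y_41 = false.
Branch on y_22: set y_22 = true.
Unit clause (!y_12) forces y_12 = false.
Unit clause (!y_32) forces y_32 = false.
Unit clause (y_33) forces y_33 = true.
Unit clause (!y_42) forces y_42 = false.
Unit clause (y_43) forces y_43 = true.
Now (!y_43) is unsatisfied and unit — conflict.
Undo y_22 and try y_22 = false.
Unit clause (y_23) forces y_23 = true.
Unit clause (!y_13) forces y_13 = false.
Unit clause (!y_33) forces y_33 = false.
Unit clause (y_32) forces y_32 = true.
Unit clause (!y_12) forces y_12 = false.
Unit clause (!y_42) forces y_42 = false.
Unit clause (y_43) forces y_43 = true.
Now (!y_43) is unsatisfied and unit — conflict.
Neither y_22 = true nor y_22 = false works.
Neither y_11 = true nor y_11 = false works.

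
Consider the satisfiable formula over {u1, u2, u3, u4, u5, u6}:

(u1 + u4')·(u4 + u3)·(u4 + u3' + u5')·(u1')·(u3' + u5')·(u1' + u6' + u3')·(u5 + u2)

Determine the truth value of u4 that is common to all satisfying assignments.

False

Suppose u4 = 1.
(u1) alone gives u1 = 1.
That conflicts with the unit clause (u1').
So every satisfying assignment has u4 = False.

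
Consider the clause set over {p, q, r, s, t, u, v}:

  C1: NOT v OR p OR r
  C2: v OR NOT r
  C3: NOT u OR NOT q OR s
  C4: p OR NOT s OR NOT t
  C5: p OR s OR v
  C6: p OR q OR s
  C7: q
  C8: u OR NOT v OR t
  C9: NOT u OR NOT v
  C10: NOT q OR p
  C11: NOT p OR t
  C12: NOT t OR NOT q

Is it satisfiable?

Unsatisfiable

(q) alone gives q = true.
(p) alone gives p = true.
(t) alone gives t = true.
But (NOT t) is also a unit clause — contradiction.
No assignment satisfies every clause.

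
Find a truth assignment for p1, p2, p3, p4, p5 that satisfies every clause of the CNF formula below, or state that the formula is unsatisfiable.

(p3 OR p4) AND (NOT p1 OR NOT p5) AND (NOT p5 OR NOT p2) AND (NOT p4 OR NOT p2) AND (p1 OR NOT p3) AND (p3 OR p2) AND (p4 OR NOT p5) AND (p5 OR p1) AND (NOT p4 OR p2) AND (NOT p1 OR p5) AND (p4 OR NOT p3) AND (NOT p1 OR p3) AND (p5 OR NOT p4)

UNSATISFIABLE

Branch on p3: set p3 = true.
From the singleton clause (p1), p1 = true.
From the singleton clause (NOT p5), p5 = false.
But (p5) is also a unit clause — contradiction.
That branch fails; take p3 = false instead.
From the singleton clause (p4), p4 = true.
From the singleton clause (NOT p2), p2 = false.
But (p2) is also a unit clause — contradiction.
Both values of p3 lead to a conflict.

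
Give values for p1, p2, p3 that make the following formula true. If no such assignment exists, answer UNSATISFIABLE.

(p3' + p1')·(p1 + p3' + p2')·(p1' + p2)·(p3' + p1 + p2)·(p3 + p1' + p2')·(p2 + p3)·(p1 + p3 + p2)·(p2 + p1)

Try p3 = 0.
From the singleton clause (p2), p2 = 1.
From the singleton clause (p1'), p1 = 0.
All clauses are satisfied.

p1=0; p2=1; p3=0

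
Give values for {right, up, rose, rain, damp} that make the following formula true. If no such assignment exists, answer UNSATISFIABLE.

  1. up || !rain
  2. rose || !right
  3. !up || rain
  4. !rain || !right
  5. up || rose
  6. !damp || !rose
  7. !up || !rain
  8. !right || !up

right: true,  up: false,  rose: true,  rain: false,  damp: false

Branch on up: set up = false.
Unit clause (!rain) forces rain = false.
Unit clause (rose) forces rose = true.
Unit clause (!damp) forces damp = false.
All clauses hold; right can take either value.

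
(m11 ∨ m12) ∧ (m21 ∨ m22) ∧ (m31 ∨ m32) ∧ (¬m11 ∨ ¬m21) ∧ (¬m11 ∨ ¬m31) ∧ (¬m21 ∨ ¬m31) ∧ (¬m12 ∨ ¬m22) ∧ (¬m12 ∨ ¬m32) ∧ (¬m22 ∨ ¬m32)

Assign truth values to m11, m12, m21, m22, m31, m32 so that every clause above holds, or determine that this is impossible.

Suppose m11 = True.
The clause (¬m21) is unit, so m21 = False.
The clause (m22) is unit, so m22 = True.
The clause (¬m31) is unit, so m31 = False.
The clause (m32) is unit, so m32 = True.
But (¬m32) is also a unit clause — contradiction.
That branch fails; take m11 = False instead.
The clause (m12) is unit, so m12 = True.
The clause (¬m22) is unit, so m22 = False.
The clause (m21) is unit, so m21 = True.
The clause (¬m31) is unit, so m31 = False.
The clause (m32) is unit, so m32 = True.
But (¬m32) is also a unit clause — contradiction.
Both values of m11 lead to a conflict.

UNSATISFIABLE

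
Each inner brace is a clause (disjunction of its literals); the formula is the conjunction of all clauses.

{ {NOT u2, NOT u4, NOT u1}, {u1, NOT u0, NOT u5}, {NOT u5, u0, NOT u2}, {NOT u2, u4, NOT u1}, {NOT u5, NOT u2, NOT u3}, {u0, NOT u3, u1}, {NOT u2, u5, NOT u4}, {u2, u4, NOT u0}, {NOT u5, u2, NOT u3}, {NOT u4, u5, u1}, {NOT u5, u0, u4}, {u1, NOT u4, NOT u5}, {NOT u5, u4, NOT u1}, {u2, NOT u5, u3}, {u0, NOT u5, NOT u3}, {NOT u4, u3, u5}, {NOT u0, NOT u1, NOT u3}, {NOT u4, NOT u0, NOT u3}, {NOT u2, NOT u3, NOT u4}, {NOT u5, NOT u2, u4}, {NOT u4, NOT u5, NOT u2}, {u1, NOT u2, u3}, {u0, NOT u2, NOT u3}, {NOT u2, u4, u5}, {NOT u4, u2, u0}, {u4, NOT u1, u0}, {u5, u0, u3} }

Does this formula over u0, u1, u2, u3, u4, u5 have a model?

No, unsatisfiable

Branch on u2: set u2 = false.
Branch on u4: set u4 = true.
(u0) alone gives u0 = true.
(NOT u3) alone gives u3 = false.
(NOT u5) alone gives u5 = false.
That conflicts with the unit clause (u5).
Backtrack on u4: now try u4 = false.
(NOT u0) alone gives u0 = false.
(NOT u5) alone gives u5 = false.
(NOT u1) alone gives u1 = false.
(NOT u3) alone gives u3 = false.
That conflicts with the unit clause (u3).
Neither u4 = true nor u4 = false works.
Backtrack on u2: now try u2 = true.
Branch on u4: set u4 = false.
(NOT u1) alone gives u1 = false.
(NOT u5) alone gives u5 = false.
That conflicts with the unit clause (u5).
Backtrack on u4: now try u4 = true.
(NOT u1) alone gives u1 = false.
(u5) alone gives u5 = true.
That conflicts with the unit clause (NOT u5).
Neither u4 = true nor u4 = false works.
Neither u2 = true nor u2 = false works.
No assignment satisfies every clause.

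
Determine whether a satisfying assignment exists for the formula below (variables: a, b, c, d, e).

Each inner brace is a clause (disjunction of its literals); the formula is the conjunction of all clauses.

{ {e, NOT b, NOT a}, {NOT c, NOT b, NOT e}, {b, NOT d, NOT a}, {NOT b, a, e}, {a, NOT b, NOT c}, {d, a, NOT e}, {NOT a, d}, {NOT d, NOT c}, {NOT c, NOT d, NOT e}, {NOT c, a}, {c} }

The clause (c) is unit, so c = true.
The clause (NOT d) is unit, so d = false.
The clause (NOT a) is unit, so a = false.
Now (a) is unsatisfied and unit — conflict.
No assignment satisfies every clause.

Unsatisfiable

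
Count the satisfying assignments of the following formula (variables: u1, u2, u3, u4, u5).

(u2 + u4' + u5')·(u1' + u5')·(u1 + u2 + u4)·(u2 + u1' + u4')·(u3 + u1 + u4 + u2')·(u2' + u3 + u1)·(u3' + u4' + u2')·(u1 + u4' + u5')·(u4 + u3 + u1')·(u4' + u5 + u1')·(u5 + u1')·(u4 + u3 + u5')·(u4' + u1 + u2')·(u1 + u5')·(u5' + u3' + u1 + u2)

There are 2^5 = 32 truth assignments over (u1, u2, u3, u4, u5).
Split on u4. With u4 = 1, the clauses containing u4 are satisfied and u4' drops from the rest; 2 of the 2^4 = 16 assignments to the other variables satisfy what remains.
With u4 = 0, by the same count on the reduced clause set, 1 assignment works.
(One model: u1=F, u2=F, u3=F, u4=T, u5=F.)
Total: 2 + 1 = 3.

3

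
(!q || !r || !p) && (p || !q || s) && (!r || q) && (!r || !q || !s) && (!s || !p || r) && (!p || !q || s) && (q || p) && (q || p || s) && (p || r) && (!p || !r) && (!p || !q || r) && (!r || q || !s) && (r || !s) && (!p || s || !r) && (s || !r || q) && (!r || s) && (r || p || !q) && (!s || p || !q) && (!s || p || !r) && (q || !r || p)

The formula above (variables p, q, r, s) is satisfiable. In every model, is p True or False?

Suppose p = false.
(q) alone gives q = true.
(s) alone gives s = true.
That conflicts with the unit clause (!s).
So every satisfying assignment has p = True.

True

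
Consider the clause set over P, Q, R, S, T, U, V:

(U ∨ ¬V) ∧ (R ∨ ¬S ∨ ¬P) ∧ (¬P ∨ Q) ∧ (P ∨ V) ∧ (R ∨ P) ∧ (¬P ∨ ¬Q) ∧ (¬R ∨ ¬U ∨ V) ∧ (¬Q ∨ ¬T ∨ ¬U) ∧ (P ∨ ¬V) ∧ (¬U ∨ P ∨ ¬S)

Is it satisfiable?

Branch on U: set U = True.
Branch on P: set P = False.
(V) alone gives V = True.
But (¬V) is also a unit clause — contradiction.
Backtrack on P: now try P = True.
(Q) alone gives Q = True.
But (¬Q) is also a unit clause — contradiction.
Neither P = True nor P = False works.
Backtrack on U: now try U = False.
(¬V) alone gives V = False.
(P) alone gives P = True.
(Q) alone gives Q = True.
But (¬Q) is also a unit clause — contradiction.
Neither U = True nor U = False works.
No assignment satisfies every clause.

No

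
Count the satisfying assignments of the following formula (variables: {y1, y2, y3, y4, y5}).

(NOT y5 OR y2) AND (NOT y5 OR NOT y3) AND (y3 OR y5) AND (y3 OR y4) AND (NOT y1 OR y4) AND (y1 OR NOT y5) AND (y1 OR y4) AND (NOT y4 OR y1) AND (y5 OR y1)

3

There are 2^5 = 32 truth assignments over (y1, y2, y3, y4, y5).
Split on y4. With y4 = true, the clauses containing y4 are satisfied and NOT y4 drops from the rest; 3 of the 2^4 = 16 assignments to the other variables satisfy what remains.
With y4 = false, by the same count on the reduced clause set, 0 assignments work.
(One model: y1=T, y2=F, y3=T, y4=T, y5=F.)
Total: 3 + 0 = 3.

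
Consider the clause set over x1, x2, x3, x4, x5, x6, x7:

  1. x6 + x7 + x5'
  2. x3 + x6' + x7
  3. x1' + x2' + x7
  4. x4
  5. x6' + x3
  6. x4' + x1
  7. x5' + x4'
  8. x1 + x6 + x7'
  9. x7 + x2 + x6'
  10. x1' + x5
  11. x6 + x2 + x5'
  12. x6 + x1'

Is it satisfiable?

No

(x4) alone gives x4 = 1.
(x1) alone gives x1 = 1.
(x5') alone gives x5 = 0.
Now (x5) is unsatisfied and unit — conflict.
No assignment satisfies every clause.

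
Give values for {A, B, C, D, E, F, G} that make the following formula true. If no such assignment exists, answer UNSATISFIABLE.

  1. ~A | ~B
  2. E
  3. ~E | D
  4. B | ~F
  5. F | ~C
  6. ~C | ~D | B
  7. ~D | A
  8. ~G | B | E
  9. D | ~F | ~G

A=1,  B=0,  C=0,  D=1,  E=1,  F=0,  G=0

From the singleton clause (E), E = 1.
From the singleton clause (D), D = 1.
From the singleton clause (A), A = 1.
From the singleton clause (~B), B = 0.
From the singleton clause (~F), F = 0.
From the singleton clause (~C), C = 0.
No clause remains; G is free.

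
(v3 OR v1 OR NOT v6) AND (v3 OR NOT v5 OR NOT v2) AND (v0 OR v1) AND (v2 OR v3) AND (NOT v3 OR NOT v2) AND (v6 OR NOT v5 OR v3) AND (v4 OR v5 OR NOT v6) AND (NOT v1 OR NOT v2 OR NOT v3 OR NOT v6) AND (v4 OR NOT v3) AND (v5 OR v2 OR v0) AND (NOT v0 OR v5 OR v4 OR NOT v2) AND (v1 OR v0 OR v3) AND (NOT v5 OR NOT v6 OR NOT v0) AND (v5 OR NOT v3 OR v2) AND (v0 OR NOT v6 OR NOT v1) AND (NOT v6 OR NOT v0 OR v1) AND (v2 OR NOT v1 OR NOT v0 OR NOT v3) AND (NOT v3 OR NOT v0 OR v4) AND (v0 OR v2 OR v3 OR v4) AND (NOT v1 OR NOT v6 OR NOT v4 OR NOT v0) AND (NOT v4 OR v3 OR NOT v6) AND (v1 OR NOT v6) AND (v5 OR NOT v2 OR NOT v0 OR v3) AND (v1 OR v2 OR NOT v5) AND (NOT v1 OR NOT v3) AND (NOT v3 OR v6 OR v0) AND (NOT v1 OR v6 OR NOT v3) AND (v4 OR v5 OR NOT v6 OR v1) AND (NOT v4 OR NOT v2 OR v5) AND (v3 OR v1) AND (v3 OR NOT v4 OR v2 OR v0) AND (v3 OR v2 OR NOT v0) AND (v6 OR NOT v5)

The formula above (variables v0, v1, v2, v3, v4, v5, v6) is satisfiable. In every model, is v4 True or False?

Suppose v4 = true.
Suppose v0 = true.
Suppose v2 = true.
The clause (NOT v3) is unit, so v3 = false.
The clause (NOT v5) is unit, so v5 = false.
But (v5) is also a unit clause — contradiction.
Undo v2 and try v2 = false.
The clause (v3) is unit, so v3 = true.
The clause (v5) is unit, so v5 = true.
The clause (NOT v6) is unit, so v6 = false.
But (v6) is also a unit clause — contradiction.
Neither v2 = true nor v2 = false works.
Undo v0 and try v0 = false.
The clause (v1) is unit, so v1 = true.
The clause (NOT v6) is unit, so v6 = false.
The clause (NOT v3) is unit, so v3 = false.
The clause (v2) is unit, so v2 = true.
The clause (NOT v5) is unit, so v5 = false.
But (v5) is also a unit clause — contradiction.
Neither v0 = true nor v0 = false works.
So every satisfying assignment has v4 = False.

False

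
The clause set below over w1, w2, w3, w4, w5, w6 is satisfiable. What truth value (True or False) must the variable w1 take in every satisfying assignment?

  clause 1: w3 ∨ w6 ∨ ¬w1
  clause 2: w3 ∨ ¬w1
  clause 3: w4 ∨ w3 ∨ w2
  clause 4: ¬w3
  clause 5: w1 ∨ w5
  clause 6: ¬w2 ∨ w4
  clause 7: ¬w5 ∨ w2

Suppose w1 = True.
(w3) alone gives w3 = True.
But (¬w3) is also a unit clause — contradiction.
So every satisfying assignment has w1 = False.

False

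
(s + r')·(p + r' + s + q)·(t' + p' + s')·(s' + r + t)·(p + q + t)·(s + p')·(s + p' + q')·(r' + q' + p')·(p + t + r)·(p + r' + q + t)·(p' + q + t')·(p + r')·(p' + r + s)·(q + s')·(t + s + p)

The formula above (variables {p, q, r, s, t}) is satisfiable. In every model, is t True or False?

Suppose t = 0.
Case s = 1:
(r) alone gives r = 1.
(p) alone gives p = 1.
(q') alone gives q = 0.
Now (q) is unsatisfied and unit — conflict.
That branch fails; take s = 0 instead.
(r') alone gives r = 0.
(p') alone gives p = 0.
Now (p) is unsatisfied and unit — conflict.
Neither s = 1 nor s = 0 works.
So every satisfying assignment has t = True.

True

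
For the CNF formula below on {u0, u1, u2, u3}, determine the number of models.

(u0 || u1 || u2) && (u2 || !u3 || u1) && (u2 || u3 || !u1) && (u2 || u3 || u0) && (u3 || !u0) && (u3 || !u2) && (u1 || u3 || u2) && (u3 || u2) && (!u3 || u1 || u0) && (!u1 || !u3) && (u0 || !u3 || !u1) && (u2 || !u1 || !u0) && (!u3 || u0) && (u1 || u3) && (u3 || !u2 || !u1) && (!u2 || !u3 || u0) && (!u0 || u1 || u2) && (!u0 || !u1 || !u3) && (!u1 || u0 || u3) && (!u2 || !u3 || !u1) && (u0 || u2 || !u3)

1

There are 2^4 = 16 truth assignments over (u0, u1, u2, u3).
Check each against the 21 clauses (columns in the order u0, u1, u2, u3):
  F F F F  ✗ fails (u0 || u1 || u2)
  F F F T  ✗ fails (u0 || u1 || u2)
  F F T F  ✗ fails (u3 || !u2)
  F F T T  ✗ fails (!u3 || u1 || u0)
  F T F F  ✗ fails (u2 || u3 || !u1)
  F T F T  ✗ fails (!u1 || !u3)
  F T T F  ✗ fails (u3 || !u2)
  F T T T  ✗ fails (!u1 || !u3)
  T F F F  ✗ fails (u3 || !u0)
  T F F T  ✗ fails (u2 || !u3 || u1)
  T F T F  ✗ fails (u3 || !u0)
  T F T T  ✓ satisfies all
  T T F F  ✗ fails (u2 || u3 || !u1)
  T T F T  ✗ fails (!u1 || !u3)
  T T T F  ✗ fails (u3 || !u0)
  T T T T  ✗ fails (!u1 || !u3)
1 of the 16 rows is a model.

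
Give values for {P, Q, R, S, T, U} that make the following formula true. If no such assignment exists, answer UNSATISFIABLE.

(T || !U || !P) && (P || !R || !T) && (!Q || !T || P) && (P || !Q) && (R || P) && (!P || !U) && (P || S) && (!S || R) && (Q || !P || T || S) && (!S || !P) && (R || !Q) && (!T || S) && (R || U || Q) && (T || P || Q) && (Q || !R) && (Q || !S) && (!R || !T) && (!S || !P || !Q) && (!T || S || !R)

P ↦ true, Q ↦ true, R ↦ true, S ↦ false, T ↦ false, U ↦ false

Try P = true.
From the singleton clause (!U), U = false.
From the singleton clause (!S), S = false.
From the singleton clause (!T), T = false.
From the singleton clause (Q), Q = true.
From the singleton clause (R), R = true.
Every clause now holds.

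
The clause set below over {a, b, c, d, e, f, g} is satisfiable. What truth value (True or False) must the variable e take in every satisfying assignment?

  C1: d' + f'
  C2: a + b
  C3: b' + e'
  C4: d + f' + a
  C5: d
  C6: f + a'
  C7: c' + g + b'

Suppose e = 1.
The clause (b') is unit, so b = 0.
The clause (a) is unit, so a = 1.
The clause (d) is unit, so d = 1.
The clause (f') is unit, so f = 0.
But (f) is also a unit clause — contradiction.
So every satisfying assignment has e = False.

False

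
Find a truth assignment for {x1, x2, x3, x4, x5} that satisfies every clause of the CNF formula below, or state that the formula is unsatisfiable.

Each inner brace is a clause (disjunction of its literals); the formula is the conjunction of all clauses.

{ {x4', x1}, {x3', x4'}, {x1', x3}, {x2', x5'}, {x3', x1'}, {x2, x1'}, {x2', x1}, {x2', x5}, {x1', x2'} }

Try x4 = 0.
Try x1 = 0.
(x2') alone gives x2 = 0.
Every clause is now satisfied; x3, x5 are unconstrained.

x1 ↦ 0,  x2 ↦ 0,  x3 ↦ 1,  x4 ↦ 0,  x5 ↦ 0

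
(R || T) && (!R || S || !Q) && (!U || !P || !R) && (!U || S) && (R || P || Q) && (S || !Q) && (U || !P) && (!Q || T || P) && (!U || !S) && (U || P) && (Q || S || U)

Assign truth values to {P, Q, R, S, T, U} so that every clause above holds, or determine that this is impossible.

Suppose R = true.
Suppose S = true.
The clause (!U) is unit, so U = false.
The clause (!P) is unit, so P = false.
But (P) is also a unit clause — contradiction.
So S must be the other value — set S = false.
The clause (!Q) is unit, so Q = false.
The clause (!U) is unit, so U = false.
But (U) is also a unit clause — contradiction.
Either choice for S ends in contradiction.
So R must be the other value — set R = false.
The clause (T) is unit, so T = true.
Suppose U = false.
The clause (!P) is unit, so P = false.
But (P) is also a unit clause — contradiction.
So U must be the other value — set U = true.
The clause (S) is unit, so S = true.
But (!S) is also a unit clause — contradiction.
Either choice for U ends in contradiction.
Either choice for R ends in contradiction.

UNSATISFIABLE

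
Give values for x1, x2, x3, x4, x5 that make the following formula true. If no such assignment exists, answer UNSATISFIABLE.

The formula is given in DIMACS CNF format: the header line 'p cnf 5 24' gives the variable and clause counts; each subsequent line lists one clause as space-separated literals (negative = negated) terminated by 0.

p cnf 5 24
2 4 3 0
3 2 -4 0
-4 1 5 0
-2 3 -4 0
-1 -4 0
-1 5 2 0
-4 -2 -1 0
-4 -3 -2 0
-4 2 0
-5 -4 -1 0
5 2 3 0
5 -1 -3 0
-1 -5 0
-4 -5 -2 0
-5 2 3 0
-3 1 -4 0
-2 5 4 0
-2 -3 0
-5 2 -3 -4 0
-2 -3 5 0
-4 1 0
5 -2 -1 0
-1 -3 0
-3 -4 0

Branch on x1: set x1 = False.
From the singleton clause (¬x4), x4 = False.
Branch on x2: set x2 = False.
From the singleton clause (x3), x3 = True.
All clauses hold; x5 can take either value.

x1 ↦ False,  x2 ↦ False,  x3 ↦ True,  x4 ↦ False,  x5 ↦ True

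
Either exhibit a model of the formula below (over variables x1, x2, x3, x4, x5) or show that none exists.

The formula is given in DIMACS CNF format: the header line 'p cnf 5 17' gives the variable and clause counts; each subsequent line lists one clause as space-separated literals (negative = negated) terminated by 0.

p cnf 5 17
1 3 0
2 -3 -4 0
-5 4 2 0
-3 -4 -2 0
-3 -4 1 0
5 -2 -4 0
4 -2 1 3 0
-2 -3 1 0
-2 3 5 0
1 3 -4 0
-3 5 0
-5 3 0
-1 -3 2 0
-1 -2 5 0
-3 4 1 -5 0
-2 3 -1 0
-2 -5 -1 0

x1 ↦ True; x2 ↦ False; x3 ↦ False; x4 ↦ False; x5 ↦ False

Case x1 = True:
Case x3 = False:
Unit clause (¬x5) forces x5 = False.
Unit clause (¬x2) forces x2 = False.
Every clause is now satisfied; x4 is unconstrained.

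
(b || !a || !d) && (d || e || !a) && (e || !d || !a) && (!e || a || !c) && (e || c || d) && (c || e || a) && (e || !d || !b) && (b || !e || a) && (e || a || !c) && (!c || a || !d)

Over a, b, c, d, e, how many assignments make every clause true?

8

There are 2^5 = 32 truth assignments over (a, b, c, d, e).
Split on e. With e = true, the clauses containing e are satisfied and !e drops from the rest; 8 of the 2^4 = 16 assignments to the other variables satisfy what remains.
With e = false, by the same count on the reduced clause set, 0 assignments work.
Total: 8 + 0 = 8.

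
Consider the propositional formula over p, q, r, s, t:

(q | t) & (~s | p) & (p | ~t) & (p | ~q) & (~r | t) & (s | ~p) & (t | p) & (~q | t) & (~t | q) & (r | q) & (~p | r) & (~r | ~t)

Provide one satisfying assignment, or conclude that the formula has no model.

UNSATISFIABLE

Branch on q: set q = 1.
Unit clause (p) forces p = 1.
Unit clause (s) forces s = 1.
Unit clause (t) forces t = 1.
Unit clause (r) forces r = 1.
Now (~r) is unsatisfied and unit — conflict.
So q must be the other value — set q = 0.
Unit clause (t) forces t = 1.
Now (~t) is unsatisfied and unit — conflict.
Both values of q lead to a conflict.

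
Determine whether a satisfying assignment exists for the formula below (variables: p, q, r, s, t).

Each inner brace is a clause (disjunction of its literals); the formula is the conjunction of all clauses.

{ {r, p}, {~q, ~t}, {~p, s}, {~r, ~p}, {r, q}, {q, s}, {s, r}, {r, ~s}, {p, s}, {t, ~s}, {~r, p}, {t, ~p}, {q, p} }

No

Branch on r: set r = 1.
(~p) alone gives p = 0.
That conflicts with the unit clause (p).
Backtrack on r: now try r = 0.
(p) alone gives p = 1.
(s) alone gives s = 1.
That conflicts with the unit clause (~s).
Both values of r lead to a conflict.
No assignment satisfies every clause.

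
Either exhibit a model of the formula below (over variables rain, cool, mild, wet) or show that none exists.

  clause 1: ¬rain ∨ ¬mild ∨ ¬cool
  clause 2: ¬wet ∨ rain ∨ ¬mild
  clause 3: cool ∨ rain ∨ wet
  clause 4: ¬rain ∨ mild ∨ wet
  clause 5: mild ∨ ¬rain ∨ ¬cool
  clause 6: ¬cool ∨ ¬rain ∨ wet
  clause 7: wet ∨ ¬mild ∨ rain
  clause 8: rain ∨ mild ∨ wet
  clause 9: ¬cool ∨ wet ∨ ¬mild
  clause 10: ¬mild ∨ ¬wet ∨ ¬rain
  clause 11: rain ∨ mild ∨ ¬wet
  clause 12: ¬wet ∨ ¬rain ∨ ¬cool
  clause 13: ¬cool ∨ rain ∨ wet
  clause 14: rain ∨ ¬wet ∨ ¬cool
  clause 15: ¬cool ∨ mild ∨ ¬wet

Branch on rain: set rain = True.
Branch on mild: set mild = False.
Unit clause (wet) forces wet = True.
Unit clause (¬cool) forces cool = False.
All clauses are satisfied.

rain=True, cool=False, mild=False, wet=True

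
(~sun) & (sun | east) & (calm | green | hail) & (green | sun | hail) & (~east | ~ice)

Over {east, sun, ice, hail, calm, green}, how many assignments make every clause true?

6

There are 2^6 = 64 truth assignments over (east, sun, ice, hail, calm, green).
Split on ice. With ice = 1, the clauses containing ice are satisfied and ~ice drops from the rest; 0 of the 2^5 = 32 assignments to the other variables satisfy what remains.
With ice = 0, by the same count on the reduced clause set, 6 assignments work.
Total: 0 + 6 = 6.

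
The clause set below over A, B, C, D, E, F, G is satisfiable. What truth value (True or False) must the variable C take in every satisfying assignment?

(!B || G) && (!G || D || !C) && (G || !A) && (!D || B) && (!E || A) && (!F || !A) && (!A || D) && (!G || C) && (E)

Suppose C = false.
The clause (!G) is unit, so G = false.
The clause (!B) is unit, so B = false.
The clause (!A) is unit, so A = false.
The clause (!D) is unit, so D = false.
The clause (!E) is unit, so E = false.
Now (E) is unsatisfied and unit — conflict.
So every satisfying assignment has C = True.

True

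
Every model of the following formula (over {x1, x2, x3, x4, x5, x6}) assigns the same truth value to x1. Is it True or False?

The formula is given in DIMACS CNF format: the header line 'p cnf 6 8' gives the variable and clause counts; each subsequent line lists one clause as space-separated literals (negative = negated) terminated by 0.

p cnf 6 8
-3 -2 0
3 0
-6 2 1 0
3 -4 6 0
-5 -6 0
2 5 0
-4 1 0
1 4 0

True

Suppose x1 = False.
From the singleton clause (x3), x3 = True.
From the singleton clause (¬x2), x2 = False.
From the singleton clause (¬x6), x6 = False.
From the singleton clause (x5), x5 = True.
From the singleton clause (¬x4), x4 = False.
That conflicts with the unit clause (x4).
So every satisfying assignment has x1 = True.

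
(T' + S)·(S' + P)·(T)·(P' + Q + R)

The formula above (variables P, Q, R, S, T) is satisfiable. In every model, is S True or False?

Suppose S = 0.
Unit clause (T') forces T = 0.
Now (T) is unsatisfied and unit — conflict.
So every satisfying assignment has S = True.

True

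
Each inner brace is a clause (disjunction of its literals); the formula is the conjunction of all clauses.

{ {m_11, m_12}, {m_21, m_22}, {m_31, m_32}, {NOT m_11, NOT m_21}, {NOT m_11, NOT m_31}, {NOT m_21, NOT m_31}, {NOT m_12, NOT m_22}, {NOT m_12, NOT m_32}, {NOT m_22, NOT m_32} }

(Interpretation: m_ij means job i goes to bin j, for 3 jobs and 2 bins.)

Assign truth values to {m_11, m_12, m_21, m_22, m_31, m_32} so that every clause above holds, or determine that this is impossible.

Case m_11 = true:
From the singleton clause (NOT m_21), m_21 = false.
From the singleton clause (m_22), m_22 = true.
From the singleton clause (NOT m_31), m_31 = false.
From the singleton clause (m_32), m_32 = true.
But (NOT m_32) is also a unit clause — contradiction.
That branch fails; take m_11 = false instead.
From the singleton clause (m_12), m_12 = true.
From the singleton clause (NOT m_22), m_22 = false.
From the singleton clause (m_21), m_21 = true.
From the singleton clause (NOT m_31), m_31 = false.
From the singleton clause (m_32), m_32 = true.
But (NOT m_32) is also a unit clause — contradiction.
Either choice for m_11 ends in contradiction.

UNSATISFIABLE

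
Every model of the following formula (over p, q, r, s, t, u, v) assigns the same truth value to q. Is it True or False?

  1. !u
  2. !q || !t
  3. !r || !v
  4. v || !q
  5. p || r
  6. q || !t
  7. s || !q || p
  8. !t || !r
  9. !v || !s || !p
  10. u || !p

False

Suppose q = true.
From the singleton clause (!u), u = false.
From the singleton clause (!t), t = false.
From the singleton clause (v), v = true.
From the singleton clause (!r), r = false.
From the singleton clause (p), p = true.
But (!p) is also a unit clause — contradiction.
So every satisfying assignment has q = False.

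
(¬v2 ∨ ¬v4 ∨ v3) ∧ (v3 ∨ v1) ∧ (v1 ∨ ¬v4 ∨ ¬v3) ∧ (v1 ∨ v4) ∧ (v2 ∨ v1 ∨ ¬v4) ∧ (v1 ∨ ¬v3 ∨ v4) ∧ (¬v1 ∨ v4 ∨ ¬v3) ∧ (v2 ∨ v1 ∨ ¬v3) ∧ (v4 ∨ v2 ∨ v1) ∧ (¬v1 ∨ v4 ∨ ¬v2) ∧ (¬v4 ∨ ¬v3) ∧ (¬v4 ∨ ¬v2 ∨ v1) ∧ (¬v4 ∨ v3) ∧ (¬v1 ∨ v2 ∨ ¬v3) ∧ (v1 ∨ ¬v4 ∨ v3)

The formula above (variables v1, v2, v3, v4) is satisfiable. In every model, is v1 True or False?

True

Suppose v1 = False.
The clause (v3) is unit, so v3 = True.
The clause (¬v4) is unit, so v4 = False.
That conflicts with the unit clause (v4).
So every satisfying assignment has v1 = True.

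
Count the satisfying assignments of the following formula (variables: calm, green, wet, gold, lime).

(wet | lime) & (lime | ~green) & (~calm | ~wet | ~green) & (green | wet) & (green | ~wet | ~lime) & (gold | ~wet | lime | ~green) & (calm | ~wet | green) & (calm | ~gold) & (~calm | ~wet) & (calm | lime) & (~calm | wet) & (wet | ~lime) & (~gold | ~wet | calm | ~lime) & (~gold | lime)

1

There are 2^5 = 32 truth assignments over (calm, green, wet, gold, lime).
Split on gold. With gold = 1, the clauses containing gold are satisfied and ~gold drops from the rest; 0 of the 2^4 = 16 assignments to the other variables satisfy what remains.
With gold = 0, by the same count on the reduced clause set, 1 assignment works.
(One model: calm=F, green=T, wet=T, gold=F, lime=T.)
Total: 0 + 1 = 1.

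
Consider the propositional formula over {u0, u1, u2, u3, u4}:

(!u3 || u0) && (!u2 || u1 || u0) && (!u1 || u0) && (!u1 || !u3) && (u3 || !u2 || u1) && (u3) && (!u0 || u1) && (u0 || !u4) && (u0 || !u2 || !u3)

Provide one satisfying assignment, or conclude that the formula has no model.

Unit clause (u3) forces u3 = true.
Unit clause (u0) forces u0 = true.
Unit clause (!u1) forces u1 = false.
That conflicts with the unit clause (u1).

UNSATISFIABLE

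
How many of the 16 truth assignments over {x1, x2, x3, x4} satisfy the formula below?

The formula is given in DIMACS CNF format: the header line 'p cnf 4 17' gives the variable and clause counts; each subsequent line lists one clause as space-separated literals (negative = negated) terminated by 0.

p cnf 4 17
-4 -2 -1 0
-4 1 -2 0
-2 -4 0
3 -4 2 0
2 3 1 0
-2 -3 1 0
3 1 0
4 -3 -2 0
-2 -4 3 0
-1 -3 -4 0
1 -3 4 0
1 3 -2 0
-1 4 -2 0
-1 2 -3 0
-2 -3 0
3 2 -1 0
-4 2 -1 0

There are 2^4 = 16 truth assignments over (x1, x2, x3, x4).
Check each against the 17 clauses (columns in the order x1, x2, x3, x4):
  F F F F  ✗ fails (x2 ∨ x3 ∨ x1)
  F F F T  ✗ fails (x3 ∨ ¬x4 ∨ x2)
  F F T F  ✗ fails (x1 ∨ ¬x3 ∨ x4)
  F F T T  ✓ satisfies all
  F T F F  ✗ fails (x3 ∨ x1)
  F T F T  ✗ fails (¬x4 ∨ x1 ∨ ¬x2)
  F T T F  ✗ fails (¬x2 ∨ ¬x3 ∨ x1)
  F T T T  ✗ fails (¬x4 ∨ x1 ∨ ¬x2)
  T F F F  ✗ fails (x3 ∨ x2 ∨ ¬x1)
  T F F T  ✗ fails (x3 ∨ ¬x4 ∨ x2)
  T F T F  ✗ fails (¬x1 ∨ x2 ∨ ¬x3)
  T F T T  ✗ fails (¬x1 ∨ ¬x3 ∨ ¬x4)
  T T F F  ✗ fails (¬x1 ∨ x4 ∨ ¬x2)
  T T F T  ✗ fails (¬x4 ∨ ¬x2 ∨ ¬x1)
  T T T F  ✗ fails (x4 ∨ ¬x3 ∨ ¬x2)
  T T T T  ✗ fails (¬x4 ∨ ¬x2 ∨ ¬x1)
1 of the 16 rows is a model.

1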